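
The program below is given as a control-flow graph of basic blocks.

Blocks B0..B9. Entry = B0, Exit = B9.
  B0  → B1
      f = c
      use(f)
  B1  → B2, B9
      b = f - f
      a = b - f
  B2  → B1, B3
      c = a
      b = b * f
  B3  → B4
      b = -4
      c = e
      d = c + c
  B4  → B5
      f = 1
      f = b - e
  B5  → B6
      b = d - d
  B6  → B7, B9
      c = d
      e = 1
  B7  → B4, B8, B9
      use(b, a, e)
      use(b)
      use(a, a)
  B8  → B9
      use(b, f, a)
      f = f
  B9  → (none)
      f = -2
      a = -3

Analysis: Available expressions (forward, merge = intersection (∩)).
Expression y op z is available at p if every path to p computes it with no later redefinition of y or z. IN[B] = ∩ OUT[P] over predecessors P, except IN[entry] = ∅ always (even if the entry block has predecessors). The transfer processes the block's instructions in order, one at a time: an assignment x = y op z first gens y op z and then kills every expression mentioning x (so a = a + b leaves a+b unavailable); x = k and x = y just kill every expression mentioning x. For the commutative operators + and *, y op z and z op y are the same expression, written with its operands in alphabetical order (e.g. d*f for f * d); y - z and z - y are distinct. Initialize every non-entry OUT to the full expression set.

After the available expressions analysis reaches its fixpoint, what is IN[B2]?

Answer: {b-f, f-f}

Trace:
Per-block solution:
  B0:   IN={}   OUT={}
  B1:   IN={}   OUT={b-f, f-f}
  B2:   IN={b-f, f-f}   OUT={f-f}
  B3:   IN={f-f}   OUT={c+c, f-f}
  B4:   IN={}   OUT={b-e}
  B5:   IN={b-e}   OUT={d-d}
  B6:   IN={d-d}   OUT={d-d}
  B7:   IN={d-d}   OUT={d-d}
  B8:   IN={d-d}   OUT={d-d}
  B9:   IN={}   OUT={}

Merge at B2: IN[B2] = OUT[B1] = {b-f, f-f}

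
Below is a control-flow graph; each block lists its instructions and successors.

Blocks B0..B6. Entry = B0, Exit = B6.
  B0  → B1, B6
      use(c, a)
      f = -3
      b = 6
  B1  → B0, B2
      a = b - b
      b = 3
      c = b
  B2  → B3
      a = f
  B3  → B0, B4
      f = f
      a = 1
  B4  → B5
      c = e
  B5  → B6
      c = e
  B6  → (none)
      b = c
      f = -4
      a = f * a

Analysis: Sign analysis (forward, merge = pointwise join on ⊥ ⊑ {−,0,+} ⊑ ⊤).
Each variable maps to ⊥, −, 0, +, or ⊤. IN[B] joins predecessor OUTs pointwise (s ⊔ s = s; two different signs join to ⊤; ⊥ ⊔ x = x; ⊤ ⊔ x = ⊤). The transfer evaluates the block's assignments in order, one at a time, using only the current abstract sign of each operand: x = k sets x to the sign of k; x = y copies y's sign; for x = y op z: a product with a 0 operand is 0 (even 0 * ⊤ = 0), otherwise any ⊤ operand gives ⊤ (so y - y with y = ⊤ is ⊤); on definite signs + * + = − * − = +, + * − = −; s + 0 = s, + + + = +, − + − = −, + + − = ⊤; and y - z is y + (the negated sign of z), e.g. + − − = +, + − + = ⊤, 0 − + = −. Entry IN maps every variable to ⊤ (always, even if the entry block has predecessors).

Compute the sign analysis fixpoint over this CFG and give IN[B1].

Answer: {a: ⊤, b: +, c: ⊤, d: ⊤, e: ⊤, f: -}

Trace:
Converged values:
  B0:   IN=(all ⊤)   OUT={b:+, f:-; rest ⊤}
  B1:   IN={b:+, f:-; rest ⊤}   OUT={b:+, c:+, f:-; rest ⊤}
  B2:   IN={b:+, c:+, f:-; rest ⊤}   OUT={a:-, b:+, c:+, f:-; rest ⊤}
  B3:   IN={a:-, b:+, c:+, f:-; rest ⊤}   OUT={a:+, b:+, c:+, f:-; rest ⊤}
  B4:   IN={a:+, b:+, c:+, f:-; rest ⊤}   OUT={a:+, b:+, f:-; rest ⊤}
  B5:   IN={a:+, b:+, f:-; rest ⊤}   OUT={a:+, b:+, f:-; rest ⊤}
  B6:   IN={b:+, f:-; rest ⊤}   OUT={f:-; rest ⊤}

Merge at B1: IN[B1] = OUT[B0] = {a: ⊤, b: +, c: ⊤, d: ⊤, e: ⊤, f: -}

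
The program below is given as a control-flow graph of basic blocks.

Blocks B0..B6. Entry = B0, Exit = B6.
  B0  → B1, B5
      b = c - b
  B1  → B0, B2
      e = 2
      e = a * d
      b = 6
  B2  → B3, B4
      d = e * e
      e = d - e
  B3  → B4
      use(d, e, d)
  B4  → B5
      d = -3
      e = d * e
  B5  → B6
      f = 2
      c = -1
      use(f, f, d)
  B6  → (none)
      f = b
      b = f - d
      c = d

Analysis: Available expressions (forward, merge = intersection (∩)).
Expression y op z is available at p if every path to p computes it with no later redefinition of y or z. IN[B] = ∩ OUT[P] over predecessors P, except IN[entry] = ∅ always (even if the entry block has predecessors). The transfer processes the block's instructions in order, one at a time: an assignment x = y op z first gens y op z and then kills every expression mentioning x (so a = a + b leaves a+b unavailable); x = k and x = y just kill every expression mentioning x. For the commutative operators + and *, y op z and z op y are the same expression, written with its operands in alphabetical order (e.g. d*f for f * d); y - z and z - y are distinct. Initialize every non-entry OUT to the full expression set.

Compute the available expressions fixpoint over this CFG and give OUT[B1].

Per-block solution:
  B0: | IN={} | OUT={}
  B1: | IN={} | OUT={a*d}
  B2: | IN={a*d} | OUT={}
  B3: | IN={} | OUT={}
  B4: | IN={} | OUT={}
  B5: | IN={} | OUT={}
  B6: | IN={} | OUT={f-d}

Merge at B1: IN[B1] = OUT[B0] = {}
Applying B1's transfer function to that IN value gives OUT[B1] (row B1 above).

Answer: {a*d}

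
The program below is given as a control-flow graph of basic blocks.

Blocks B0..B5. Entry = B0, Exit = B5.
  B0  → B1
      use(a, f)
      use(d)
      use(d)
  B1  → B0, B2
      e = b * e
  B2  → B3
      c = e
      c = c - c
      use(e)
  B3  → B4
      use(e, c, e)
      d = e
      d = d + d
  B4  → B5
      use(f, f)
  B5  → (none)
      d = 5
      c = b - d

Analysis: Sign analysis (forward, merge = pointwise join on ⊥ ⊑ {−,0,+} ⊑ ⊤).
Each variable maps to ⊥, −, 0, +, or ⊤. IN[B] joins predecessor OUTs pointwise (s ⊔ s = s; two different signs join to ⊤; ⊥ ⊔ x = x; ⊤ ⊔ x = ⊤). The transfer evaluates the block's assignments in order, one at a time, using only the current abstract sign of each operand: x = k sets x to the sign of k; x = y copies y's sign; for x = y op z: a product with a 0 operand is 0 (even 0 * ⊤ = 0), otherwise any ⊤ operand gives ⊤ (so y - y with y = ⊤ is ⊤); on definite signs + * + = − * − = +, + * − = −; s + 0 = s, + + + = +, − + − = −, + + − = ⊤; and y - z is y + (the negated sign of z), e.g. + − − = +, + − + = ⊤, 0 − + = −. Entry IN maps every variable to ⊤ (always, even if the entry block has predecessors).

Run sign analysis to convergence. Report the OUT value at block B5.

Fixpoint table:
  B0:   IN=(all ⊤)   OUT=(all ⊤)
  B1:   IN=(all ⊤)   OUT=(all ⊤)
  B2:   IN=(all ⊤)   OUT=(all ⊤)
  B3:   IN=(all ⊤)   OUT=(all ⊤)
  B4:   IN=(all ⊤)   OUT=(all ⊤)
  B5:   IN=(all ⊤)   OUT={d:+; rest ⊤}

Merge at B5: IN[B5] = OUT[B4] = {a: ⊤, b: ⊤, c: ⊤, d: ⊤, e: ⊤, f: ⊤}
Applying B5's transfer function to that IN value gives OUT[B5] (row B5 above).

Answer: {a: ⊤, b: ⊤, c: ⊤, d: +, e: ⊤, f: ⊤}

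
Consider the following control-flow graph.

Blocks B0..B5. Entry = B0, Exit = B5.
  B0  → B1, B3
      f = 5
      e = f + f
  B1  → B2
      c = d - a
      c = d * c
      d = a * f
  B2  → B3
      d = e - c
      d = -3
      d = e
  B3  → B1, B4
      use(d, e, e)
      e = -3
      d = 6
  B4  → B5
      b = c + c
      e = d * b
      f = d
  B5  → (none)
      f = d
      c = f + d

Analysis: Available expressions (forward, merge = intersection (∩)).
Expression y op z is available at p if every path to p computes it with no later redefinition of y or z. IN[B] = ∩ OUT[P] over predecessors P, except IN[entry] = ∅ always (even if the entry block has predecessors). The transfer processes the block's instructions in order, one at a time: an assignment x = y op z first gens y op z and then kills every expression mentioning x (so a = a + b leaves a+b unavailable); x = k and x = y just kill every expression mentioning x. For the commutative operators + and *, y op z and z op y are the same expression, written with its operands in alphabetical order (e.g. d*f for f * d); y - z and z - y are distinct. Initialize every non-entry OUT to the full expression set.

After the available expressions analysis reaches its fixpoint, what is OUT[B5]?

Answer: {b*d, d+f}

Working:
Fixpoint table:
  B0:  IN={}  OUT={f+f}
  B1:  IN={f+f}  OUT={a*f, f+f}
  B2:  IN={a*f, f+f}  OUT={a*f, e-c, f+f}
  B3:  IN={f+f}  OUT={f+f}
  B4:  IN={f+f}  OUT={b*d, c+c}
  B5:  IN={b*d, c+c}  OUT={b*d, d+f}

Merge at B5: IN[B5] = OUT[B4] = {b*d, c+c}
Applying B5's transfer function to that IN value gives OUT[B5] (row B5 above).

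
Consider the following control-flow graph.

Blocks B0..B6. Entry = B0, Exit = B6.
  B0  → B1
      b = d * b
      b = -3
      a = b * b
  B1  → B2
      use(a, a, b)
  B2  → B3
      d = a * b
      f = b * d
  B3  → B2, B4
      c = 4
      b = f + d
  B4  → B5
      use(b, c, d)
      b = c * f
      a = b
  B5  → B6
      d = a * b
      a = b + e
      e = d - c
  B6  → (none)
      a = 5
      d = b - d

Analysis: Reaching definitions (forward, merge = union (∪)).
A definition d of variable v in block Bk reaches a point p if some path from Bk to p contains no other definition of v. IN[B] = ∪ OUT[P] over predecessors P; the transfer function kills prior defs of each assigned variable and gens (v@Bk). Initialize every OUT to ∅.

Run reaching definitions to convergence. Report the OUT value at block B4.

Per-block solution:
  B0:  IN={}  OUT={a@B0, b@B0}
  B1:  IN={a@B0, b@B0}  OUT={a@B0, b@B0}
  B2:  IN={a@B0, b@B0, b@B3, c@B3, d@B2, f@B2}  OUT={a@B0, b@B0, b@B3, c@B3, d@B2, f@B2}
  B3:  IN={a@B0, b@B0, b@B3, c@B3, d@B2, f@B2}  OUT={a@B0, b@B3, c@B3, d@B2, f@B2}
  B4:  IN={a@B0, b@B3, c@B3, d@B2, f@B2}  OUT={a@B4, b@B4, c@B3, d@B2, f@B2}
  B5:  IN={a@B4, b@B4, c@B3, d@B2, f@B2}  OUT={a@B5, b@B4, c@B3, d@B5, e@B5, f@B2}
  B6:  IN={a@B5, b@B4, c@B3, d@B5, e@B5, f@B2}  OUT={a@B6, b@B4, c@B3, d@B6, e@B5, f@B2}

Merge at B4: IN[B4] = OUT[B3] = {a@B0, b@B3, c@B3, d@B2, f@B2}
Applying B4's transfer function to that IN value gives OUT[B4] (row B4 above).

Answer: {a@B4, b@B4, c@B3, d@B2, f@B2}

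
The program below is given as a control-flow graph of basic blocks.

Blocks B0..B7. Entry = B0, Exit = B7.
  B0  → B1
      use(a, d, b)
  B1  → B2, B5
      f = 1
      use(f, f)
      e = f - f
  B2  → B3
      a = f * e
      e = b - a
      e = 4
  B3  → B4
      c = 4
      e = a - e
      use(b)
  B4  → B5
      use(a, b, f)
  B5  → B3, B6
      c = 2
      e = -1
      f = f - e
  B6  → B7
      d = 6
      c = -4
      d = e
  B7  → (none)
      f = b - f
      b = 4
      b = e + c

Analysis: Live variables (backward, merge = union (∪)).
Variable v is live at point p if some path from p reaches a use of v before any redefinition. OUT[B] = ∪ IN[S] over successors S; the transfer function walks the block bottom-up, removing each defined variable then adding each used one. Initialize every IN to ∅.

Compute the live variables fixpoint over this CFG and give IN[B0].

Answer: {a, b, d}

Trace:
Per-block solution:
  B0: | IN={a, b, d} | OUT={a, b}
  B1: | IN={a, b} | OUT={a, b, e, f}
  B2: | IN={b, e, f} | OUT={a, b, e, f}
  B3: | IN={a, b, e, f} | OUT={a, b, f}
  B4: | IN={a, b, f} | OUT={a, b, f}
  B5: | IN={a, b, f} | OUT={a, b, e, f}
  B6: | IN={b, e, f} | OUT={b, c, e, f}
  B7: | IN={b, c, e, f} | OUT={}

Merge at B0: OUT[B0] = IN[B1] = {a, b}
Applying B0's transfer function to that OUT value gives IN[B0] (row B0 above).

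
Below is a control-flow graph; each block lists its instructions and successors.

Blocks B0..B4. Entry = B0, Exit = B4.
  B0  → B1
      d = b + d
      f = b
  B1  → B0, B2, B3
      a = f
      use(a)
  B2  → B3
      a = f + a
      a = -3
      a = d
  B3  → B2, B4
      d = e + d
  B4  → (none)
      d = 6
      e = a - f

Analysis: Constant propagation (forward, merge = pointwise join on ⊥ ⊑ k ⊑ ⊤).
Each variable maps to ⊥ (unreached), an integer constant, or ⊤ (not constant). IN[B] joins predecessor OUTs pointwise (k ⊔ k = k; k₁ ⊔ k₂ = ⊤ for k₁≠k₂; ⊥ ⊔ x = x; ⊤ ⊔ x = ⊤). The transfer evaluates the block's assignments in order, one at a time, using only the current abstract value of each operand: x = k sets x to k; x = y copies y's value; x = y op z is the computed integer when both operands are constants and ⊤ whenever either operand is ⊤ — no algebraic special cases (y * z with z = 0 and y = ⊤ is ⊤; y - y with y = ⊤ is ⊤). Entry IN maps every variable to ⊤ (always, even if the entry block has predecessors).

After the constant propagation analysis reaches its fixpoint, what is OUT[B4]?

Per-block solution:
  B0:   IN=(all ⊤)   OUT=(all ⊤)
  B1:   IN=(all ⊤)   OUT=(all ⊤)
  B2:   IN=(all ⊤)   OUT=(all ⊤)
  B3:   IN=(all ⊤)   OUT=(all ⊤)
  B4:   IN=(all ⊤)   OUT={d:6; rest ⊤}

Merge at B4: IN[B4] = OUT[B3] = {a: ⊤, b: ⊤, c: ⊤, d: ⊤, e: ⊤, f: ⊤}
Applying B4's transfer function to that IN value gives OUT[B4] (row B4 above).

Answer: {a: ⊤, b: ⊤, c: ⊤, d: 6, e: ⊤, f: ⊤}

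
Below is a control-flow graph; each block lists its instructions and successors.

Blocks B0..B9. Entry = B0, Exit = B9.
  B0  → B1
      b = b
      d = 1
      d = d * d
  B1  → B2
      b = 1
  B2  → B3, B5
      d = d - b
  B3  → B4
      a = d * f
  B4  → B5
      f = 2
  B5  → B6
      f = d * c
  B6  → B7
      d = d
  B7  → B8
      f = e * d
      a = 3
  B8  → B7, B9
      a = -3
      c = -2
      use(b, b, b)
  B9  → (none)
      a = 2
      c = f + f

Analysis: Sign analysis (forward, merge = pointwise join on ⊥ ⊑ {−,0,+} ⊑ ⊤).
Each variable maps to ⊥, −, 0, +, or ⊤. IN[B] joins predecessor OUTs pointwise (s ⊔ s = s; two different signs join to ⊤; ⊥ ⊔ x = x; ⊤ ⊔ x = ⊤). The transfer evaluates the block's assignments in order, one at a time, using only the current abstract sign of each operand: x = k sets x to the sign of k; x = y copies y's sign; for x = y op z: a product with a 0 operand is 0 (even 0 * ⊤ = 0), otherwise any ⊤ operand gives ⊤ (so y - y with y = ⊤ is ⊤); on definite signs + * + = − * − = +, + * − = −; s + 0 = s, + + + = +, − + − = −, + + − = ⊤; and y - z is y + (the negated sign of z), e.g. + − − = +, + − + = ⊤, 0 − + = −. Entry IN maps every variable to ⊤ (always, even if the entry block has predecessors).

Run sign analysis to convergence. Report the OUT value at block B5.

Answer: {a: ⊤, b: +, c: ⊤, d: ⊤, e: ⊤, f: ⊤}

Working:
Fixpoint table:
  B0:   IN=(all ⊤)   OUT={d:+; rest ⊤}
  B1:   IN={d:+; rest ⊤}   OUT={b:+, d:+; rest ⊤}
  B2:   IN={b:+, d:+; rest ⊤}   OUT={b:+; rest ⊤}
  B3:   IN={b:+; rest ⊤}   OUT={b:+; rest ⊤}
  B4:   IN={b:+; rest ⊤}   OUT={b:+, f:+; rest ⊤}
  B5:   IN={b:+; rest ⊤}   OUT={b:+; rest ⊤}
  B6:   IN={b:+; rest ⊤}   OUT={b:+; rest ⊤}
  B7:   IN={b:+; rest ⊤}   OUT={a:+, b:+; rest ⊤}
  B8:   IN={a:+, b:+; rest ⊤}   OUT={a:-, b:+, c:-; rest ⊤}
  B9:   IN={a:-, b:+, c:-; rest ⊤}   OUT={a:+, b:+; rest ⊤}

Merge at B5: IN[B5] = OUT[B2] ⊔ OUT[B4] = {a: ⊤, b: +, c: ⊤, d: ⊤, e: ⊤, f: ⊤}
Applying B5's transfer function to that IN value gives OUT[B5] (row B5 above).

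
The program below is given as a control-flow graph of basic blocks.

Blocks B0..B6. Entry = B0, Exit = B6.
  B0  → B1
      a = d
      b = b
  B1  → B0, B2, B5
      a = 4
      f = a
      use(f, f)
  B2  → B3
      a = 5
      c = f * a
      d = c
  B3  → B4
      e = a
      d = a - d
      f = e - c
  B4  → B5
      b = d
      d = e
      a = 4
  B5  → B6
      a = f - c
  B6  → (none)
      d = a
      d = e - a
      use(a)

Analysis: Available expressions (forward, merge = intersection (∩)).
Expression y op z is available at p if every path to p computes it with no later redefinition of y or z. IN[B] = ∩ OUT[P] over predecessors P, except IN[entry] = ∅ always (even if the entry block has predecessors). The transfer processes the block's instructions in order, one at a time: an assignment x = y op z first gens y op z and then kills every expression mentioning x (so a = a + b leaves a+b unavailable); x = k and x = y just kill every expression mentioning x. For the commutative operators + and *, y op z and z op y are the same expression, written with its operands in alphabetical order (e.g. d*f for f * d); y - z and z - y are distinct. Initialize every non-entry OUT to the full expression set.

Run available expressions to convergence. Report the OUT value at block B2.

Per-block solution:
  B0:   IN={}   OUT={}
  B1:   IN={}   OUT={}
  B2:   IN={}   OUT={a*f}
  B3:   IN={a*f}   OUT={e-c}
  B4:   IN={e-c}   OUT={e-c}
  B5:   IN={}   OUT={f-c}
  B6:   IN={f-c}   OUT={e-a, f-c}

Merge at B2: IN[B2] = OUT[B1] = {}
Applying B2's transfer function to that IN value gives OUT[B2] (row B2 above).

Answer: {a*f}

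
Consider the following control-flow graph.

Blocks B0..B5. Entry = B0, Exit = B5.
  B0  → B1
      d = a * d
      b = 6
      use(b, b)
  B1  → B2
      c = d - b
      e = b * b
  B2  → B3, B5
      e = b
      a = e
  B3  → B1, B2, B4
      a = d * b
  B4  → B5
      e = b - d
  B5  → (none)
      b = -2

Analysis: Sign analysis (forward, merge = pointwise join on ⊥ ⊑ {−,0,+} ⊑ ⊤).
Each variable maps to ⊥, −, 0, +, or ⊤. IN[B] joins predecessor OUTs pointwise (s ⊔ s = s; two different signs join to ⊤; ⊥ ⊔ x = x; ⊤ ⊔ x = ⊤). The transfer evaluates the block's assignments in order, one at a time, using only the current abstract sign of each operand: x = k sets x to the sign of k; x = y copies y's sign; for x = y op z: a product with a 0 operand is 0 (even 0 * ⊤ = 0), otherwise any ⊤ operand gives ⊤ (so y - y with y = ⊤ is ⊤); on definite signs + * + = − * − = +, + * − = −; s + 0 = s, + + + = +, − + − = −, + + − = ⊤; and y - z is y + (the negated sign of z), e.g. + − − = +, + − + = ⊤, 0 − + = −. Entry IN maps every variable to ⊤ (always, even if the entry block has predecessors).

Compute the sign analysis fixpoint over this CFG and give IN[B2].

Answer: {a: ⊤, b: +, c: ⊤, d: ⊤, e: +, f: ⊤}

Working:
Fixpoint table:
  B0: | IN=(all ⊤) | OUT={b:+; rest ⊤}
  B1: | IN={b:+; rest ⊤} | OUT={b:+, e:+; rest ⊤}
  B2: | IN={b:+, e:+; rest ⊤} | OUT={a:+, b:+, e:+; rest ⊤}
  B3: | IN={a:+, b:+, e:+; rest ⊤} | OUT={b:+, e:+; rest ⊤}
  B4: | IN={b:+, e:+; rest ⊤} | OUT={b:+; rest ⊤}
  B5: | IN={b:+; rest ⊤} | OUT={b:-; rest ⊤}

Merge at B2: IN[B2] = OUT[B1] ⊔ OUT[B3] = {a: ⊤, b: +, c: ⊤, d: ⊤, e: +, f: ⊤}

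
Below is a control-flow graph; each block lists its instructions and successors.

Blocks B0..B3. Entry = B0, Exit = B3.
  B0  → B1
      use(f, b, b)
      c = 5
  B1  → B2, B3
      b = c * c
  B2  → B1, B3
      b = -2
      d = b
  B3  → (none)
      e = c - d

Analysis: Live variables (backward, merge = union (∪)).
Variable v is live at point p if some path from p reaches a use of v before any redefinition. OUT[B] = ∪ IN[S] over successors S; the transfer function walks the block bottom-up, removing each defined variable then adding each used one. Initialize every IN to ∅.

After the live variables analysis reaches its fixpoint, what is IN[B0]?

Per-block solution:
  B0: | IN={b, d, f} | OUT={c, d}
  B1: | IN={c, d} | OUT={c, d}
  B2: | IN={c} | OUT={c, d}
  B3: | IN={c, d} | OUT={}

Merge at B0: OUT[B0] = IN[B1] = {c, d}
Applying B0's transfer function to that OUT value gives IN[B0] (row B0 above).

Answer: {b, d, f}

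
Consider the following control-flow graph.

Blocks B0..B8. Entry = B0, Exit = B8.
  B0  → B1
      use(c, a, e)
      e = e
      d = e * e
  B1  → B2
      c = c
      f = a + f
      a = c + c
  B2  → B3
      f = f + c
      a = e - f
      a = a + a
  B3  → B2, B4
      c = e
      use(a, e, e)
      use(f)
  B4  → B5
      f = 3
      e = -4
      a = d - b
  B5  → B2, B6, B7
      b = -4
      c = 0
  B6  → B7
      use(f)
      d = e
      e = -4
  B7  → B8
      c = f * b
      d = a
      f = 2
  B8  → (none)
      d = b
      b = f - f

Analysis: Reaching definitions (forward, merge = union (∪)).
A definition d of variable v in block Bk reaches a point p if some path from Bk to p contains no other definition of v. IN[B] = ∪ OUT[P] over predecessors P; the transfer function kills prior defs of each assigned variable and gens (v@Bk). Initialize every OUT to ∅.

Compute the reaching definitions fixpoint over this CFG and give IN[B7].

Answer: {a@B4, b@B5, c@B5, d@B0, d@B6, e@B4, e@B6, f@B4}

Derivation:
Converged values:
  B0:   IN={}   OUT={d@B0, e@B0}
  B1:   IN={d@B0, e@B0}   OUT={a@B1, c@B1, d@B0, e@B0, f@B1}
  B2:   IN={a@B1, a@B2, a@B4, b@B5, c@B1, c@B3, c@B5, d@B0, e@B0, e@B4, f@B1, f@B2, f@B4}   OUT={a@B2, b@B5, c@B1, c@B3, c@B5, d@B0, e@B0, e@B4, f@B2}
  B3:   IN={a@B2, b@B5, c@B1, c@B3, c@B5, d@B0, e@B0, e@B4, f@B2}   OUT={a@B2, b@B5, c@B3, d@B0, e@B0, e@B4, f@B2}
  B4:   IN={a@B2, b@B5, c@B3, d@B0, e@B0, e@B4, f@B2}   OUT={a@B4, b@B5, c@B3, d@B0, e@B4, f@B4}
  B5:   IN={a@B4, b@B5, c@B3, d@B0, e@B4, f@B4}   OUT={a@B4, b@B5, c@B5, d@B0, e@B4, f@B4}
  B6:   IN={a@B4, b@B5, c@B5, d@B0, e@B4, f@B4}   OUT={a@B4, b@B5, c@B5, d@B6, e@B6, f@B4}
  B7:   IN={a@B4, b@B5, c@B5, d@B0, d@B6, e@B4, e@B6, f@B4}   OUT={a@B4, b@B5, c@B7, d@B7, e@B4, e@B6, f@B7}
  B8:   IN={a@B4, b@B5, c@B7, d@B7, e@B4, e@B6, f@B7}   OUT={a@B4, b@B8, c@B7, d@B8, e@B4, e@B6, f@B7}

Merge at B7: IN[B7] = OUT[B5] ⊔ OUT[B6] = {a@B4, b@B5, c@B5, d@B0, d@B6, e@B4, e@B6, f@B4}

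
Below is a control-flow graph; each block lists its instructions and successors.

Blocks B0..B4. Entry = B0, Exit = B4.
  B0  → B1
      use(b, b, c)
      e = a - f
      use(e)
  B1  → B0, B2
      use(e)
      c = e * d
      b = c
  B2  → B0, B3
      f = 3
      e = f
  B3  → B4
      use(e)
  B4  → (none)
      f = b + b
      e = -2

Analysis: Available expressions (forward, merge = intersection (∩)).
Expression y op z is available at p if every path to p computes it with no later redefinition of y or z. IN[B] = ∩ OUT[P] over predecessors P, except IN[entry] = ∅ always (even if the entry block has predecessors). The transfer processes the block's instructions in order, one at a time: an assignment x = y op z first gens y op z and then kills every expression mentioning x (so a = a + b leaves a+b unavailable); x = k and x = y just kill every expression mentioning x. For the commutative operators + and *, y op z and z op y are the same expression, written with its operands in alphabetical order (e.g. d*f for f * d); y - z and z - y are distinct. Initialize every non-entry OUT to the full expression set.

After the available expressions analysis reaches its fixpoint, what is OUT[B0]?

Answer: {a-f}

Derivation:
Converged values:
  B0:  IN={}  OUT={a-f}
  B1:  IN={a-f}  OUT={a-f, d*e}
  B2:  IN={a-f, d*e}  OUT={}
  B3:  IN={}  OUT={}
  B4:  IN={}  OUT={b+b}

Merge at B0 (entry node, so the boundary value {} is joined with the incoming edge(s)): IN[B0] = {} ∩ OUT[B1] ∩ OUT[B2] = {}
Applying B0's transfer function to that IN value gives OUT[B0] (row B0 above).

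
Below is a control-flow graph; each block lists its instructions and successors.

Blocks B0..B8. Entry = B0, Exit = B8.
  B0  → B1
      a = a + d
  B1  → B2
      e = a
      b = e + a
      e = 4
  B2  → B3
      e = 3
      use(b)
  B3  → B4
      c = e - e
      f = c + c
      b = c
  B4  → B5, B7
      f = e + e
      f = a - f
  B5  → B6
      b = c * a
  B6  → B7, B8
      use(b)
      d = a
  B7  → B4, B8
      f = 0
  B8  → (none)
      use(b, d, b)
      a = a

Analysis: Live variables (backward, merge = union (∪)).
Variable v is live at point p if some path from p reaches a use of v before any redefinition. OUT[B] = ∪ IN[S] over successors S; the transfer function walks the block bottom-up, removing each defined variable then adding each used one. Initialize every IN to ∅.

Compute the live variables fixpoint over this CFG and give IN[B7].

Per-block solution:
  B0: | IN={a, d} | OUT={a, d}
  B1: | IN={a, d} | OUT={a, b, d}
  B2: | IN={a, b, d} | OUT={a, d, e}
  B3: | IN={a, d, e} | OUT={a, b, c, d, e}
  B4: | IN={a, b, c, d, e} | OUT={a, b, c, d, e}
  B5: | IN={a, c, e} | OUT={a, b, c, e}
  B6: | IN={a, b, c, e} | OUT={a, b, c, d, e}
  B7: | IN={a, b, c, d, e} | OUT={a, b, c, d, e}
  B8: | IN={a, b, d} | OUT={}

Merge at B7: OUT[B7] = IN[B4] ⊔ IN[B8] = {a, b, c, d, e}
Applying B7's transfer function to that OUT value gives IN[B7] (row B7 above).

Answer: {a, b, c, d, e}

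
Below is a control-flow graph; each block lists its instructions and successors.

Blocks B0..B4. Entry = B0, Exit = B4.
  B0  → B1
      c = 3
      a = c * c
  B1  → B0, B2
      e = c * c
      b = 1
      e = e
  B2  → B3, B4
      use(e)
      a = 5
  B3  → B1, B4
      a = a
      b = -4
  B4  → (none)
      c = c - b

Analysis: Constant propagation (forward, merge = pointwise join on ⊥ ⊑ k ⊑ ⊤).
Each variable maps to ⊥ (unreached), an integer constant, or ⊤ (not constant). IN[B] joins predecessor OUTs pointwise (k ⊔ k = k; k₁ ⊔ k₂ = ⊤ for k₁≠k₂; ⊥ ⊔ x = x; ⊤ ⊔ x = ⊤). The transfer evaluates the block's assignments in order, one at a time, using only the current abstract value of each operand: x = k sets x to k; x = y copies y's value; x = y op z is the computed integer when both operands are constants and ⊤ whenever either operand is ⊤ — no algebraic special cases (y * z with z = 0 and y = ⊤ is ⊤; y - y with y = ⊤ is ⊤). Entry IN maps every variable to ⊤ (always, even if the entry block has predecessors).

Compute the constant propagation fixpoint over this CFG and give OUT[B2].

Answer: {a: 5, b: 1, c: 3, d: ⊤, e: 9, f: ⊤}

Working:
Fixpoint table:
  B0:   IN=(all ⊤)   OUT={a:9, c:3; rest ⊤}
  B1:   IN={c:3; rest ⊤}   OUT={b:1, c:3, e:9; rest ⊤}
  B2:   IN={b:1, c:3, e:9; rest ⊤}   OUT={a:5, b:1, c:3, e:9; rest ⊤}
  B3:   IN={a:5, b:1, c:3, e:9; rest ⊤}   OUT={a:5, b:-4, c:3, e:9; rest ⊤}
  B4:   IN={a:5, c:3, e:9; rest ⊤}   OUT={a:5, e:9; rest ⊤}

Merge at B2: IN[B2] = OUT[B1] = {a: ⊤, b: 1, c: 3, d: ⊤, e: 9, f: ⊤}
Applying B2's transfer function to that IN value gives OUT[B2] (row B2 above).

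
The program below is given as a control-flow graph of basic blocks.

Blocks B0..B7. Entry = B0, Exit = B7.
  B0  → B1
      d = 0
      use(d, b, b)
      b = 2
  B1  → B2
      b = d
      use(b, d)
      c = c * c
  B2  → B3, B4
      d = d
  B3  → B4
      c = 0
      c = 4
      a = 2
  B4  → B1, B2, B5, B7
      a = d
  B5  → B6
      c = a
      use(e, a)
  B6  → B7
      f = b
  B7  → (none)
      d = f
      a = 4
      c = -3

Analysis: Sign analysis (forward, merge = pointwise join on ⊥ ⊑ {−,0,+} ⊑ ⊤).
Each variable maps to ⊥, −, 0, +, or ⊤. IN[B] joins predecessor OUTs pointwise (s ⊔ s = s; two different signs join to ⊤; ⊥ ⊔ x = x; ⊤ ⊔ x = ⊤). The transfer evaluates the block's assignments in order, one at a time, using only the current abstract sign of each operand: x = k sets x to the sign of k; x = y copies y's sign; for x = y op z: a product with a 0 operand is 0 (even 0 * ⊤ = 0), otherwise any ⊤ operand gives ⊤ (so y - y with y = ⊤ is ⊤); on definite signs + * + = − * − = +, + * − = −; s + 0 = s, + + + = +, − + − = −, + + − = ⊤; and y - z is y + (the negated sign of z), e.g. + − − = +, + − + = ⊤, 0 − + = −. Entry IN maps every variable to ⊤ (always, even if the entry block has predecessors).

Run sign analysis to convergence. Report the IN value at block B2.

Per-block solution:
  B0:   IN=(all ⊤)   OUT={b:+, d:0; rest ⊤}
  B1:   IN={d:0; rest ⊤}   OUT={b:0, d:0; rest ⊤}
  B2:   IN={b:0, d:0; rest ⊤}   OUT={b:0, d:0; rest ⊤}
  B3:   IN={b:0, d:0; rest ⊤}   OUT={a:+, b:0, c:+, d:0; rest ⊤}
  B4:   IN={b:0, d:0; rest ⊤}   OUT={a:0, b:0, d:0; rest ⊤}
  B5:   IN={a:0, b:0, d:0; rest ⊤}   OUT={a:0, b:0, c:0, d:0; rest ⊤}
  B6:   IN={a:0, b:0, c:0, d:0; rest ⊤}   OUT={a:0, b:0, c:0, d:0, f:0; rest ⊤}
  B7:   IN={a:0, b:0, d:0; rest ⊤}   OUT={a:+, b:0, c:-; rest ⊤}

Merge at B2: IN[B2] = OUT[B1] ⊔ OUT[B4] = {a: ⊤, b: 0, c: ⊤, d: 0, e: ⊤, f: ⊤}

Answer: {a: ⊤, b: 0, c: ⊤, d: 0, e: ⊤, f: ⊤}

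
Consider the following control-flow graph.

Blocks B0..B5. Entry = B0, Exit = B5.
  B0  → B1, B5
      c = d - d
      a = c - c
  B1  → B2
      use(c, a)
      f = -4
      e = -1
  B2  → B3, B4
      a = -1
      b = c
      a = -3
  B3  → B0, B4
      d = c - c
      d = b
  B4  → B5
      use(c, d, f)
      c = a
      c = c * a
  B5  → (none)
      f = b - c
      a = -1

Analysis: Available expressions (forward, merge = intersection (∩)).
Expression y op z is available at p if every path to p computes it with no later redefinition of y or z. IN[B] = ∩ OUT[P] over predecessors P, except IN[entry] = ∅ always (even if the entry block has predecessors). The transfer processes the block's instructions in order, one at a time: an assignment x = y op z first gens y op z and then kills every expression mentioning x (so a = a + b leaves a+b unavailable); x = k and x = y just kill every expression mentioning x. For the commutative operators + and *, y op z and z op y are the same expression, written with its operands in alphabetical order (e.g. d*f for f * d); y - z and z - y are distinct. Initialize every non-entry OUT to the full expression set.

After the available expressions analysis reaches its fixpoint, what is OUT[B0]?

Answer: {c-c, d-d}

Working:
Fixpoint table:
  B0:  IN={}  OUT={c-c, d-d}
  B1:  IN={c-c, d-d}  OUT={c-c, d-d}
  B2:  IN={c-c, d-d}  OUT={c-c, d-d}
  B3:  IN={c-c, d-d}  OUT={c-c}
  B4:  IN={c-c}  OUT={}
  B5:  IN={}  OUT={b-c}

Merge at B0 (entry node, so the boundary value {} is joined with the incoming edge(s)): IN[B0] = {} ∩ OUT[B3] = {}
Applying B0's transfer function to that IN value gives OUT[B0] (row B0 above).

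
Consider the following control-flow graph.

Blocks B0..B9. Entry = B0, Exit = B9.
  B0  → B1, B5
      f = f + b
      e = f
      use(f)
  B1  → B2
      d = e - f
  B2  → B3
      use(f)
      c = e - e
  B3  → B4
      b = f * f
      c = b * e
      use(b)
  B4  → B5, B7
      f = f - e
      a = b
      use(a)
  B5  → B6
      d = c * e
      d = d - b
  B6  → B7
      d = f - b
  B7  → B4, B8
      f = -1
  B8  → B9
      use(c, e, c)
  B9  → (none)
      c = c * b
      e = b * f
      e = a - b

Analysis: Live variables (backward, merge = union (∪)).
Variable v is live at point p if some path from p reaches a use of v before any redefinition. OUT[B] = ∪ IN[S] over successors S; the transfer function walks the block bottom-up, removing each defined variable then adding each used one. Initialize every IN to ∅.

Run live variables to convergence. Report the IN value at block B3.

Per-block solution:
  B0:  IN={a, b, c, f}  OUT={a, b, c, e, f}
  B1:  IN={e, f}  OUT={e, f}
  B2:  IN={e, f}  OUT={e, f}
  B3:  IN={e, f}  OUT={b, c, e, f}
  B4:  IN={b, c, e, f}  OUT={a, b, c, e, f}
  B5:  IN={a, b, c, e, f}  OUT={a, b, c, e, f}
  B6:  IN={a, b, c, e, f}  OUT={a, b, c, e}
  B7:  IN={a, b, c, e}  OUT={a, b, c, e, f}
  B8:  IN={a, b, c, e, f}  OUT={a, b, c, f}
  B9:  IN={a, b, c, f}  OUT={}

Merge at B3: OUT[B3] = IN[B4] = {b, c, e, f}
Applying B3's transfer function to that OUT value gives IN[B3] (row B3 above).

Answer: {e, f}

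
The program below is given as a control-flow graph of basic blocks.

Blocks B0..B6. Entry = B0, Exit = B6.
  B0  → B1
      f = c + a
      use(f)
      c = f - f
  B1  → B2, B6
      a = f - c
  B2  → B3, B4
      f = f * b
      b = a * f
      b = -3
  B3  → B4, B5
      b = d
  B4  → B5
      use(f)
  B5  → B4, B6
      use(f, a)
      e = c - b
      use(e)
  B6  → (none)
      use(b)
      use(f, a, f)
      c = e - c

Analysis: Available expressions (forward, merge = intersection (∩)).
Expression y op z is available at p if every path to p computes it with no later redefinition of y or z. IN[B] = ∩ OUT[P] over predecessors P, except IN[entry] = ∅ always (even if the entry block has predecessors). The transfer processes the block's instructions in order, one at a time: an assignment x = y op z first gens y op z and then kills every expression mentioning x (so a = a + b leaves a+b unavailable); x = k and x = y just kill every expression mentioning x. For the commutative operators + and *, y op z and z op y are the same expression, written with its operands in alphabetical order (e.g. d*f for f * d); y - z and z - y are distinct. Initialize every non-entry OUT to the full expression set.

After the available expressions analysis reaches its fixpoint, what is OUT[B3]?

Converged values:
  B0:   IN={}   OUT={f-f}
  B1:   IN={f-f}   OUT={f-c, f-f}
  B2:   IN={f-c, f-f}   OUT={a*f}
  B3:   IN={a*f}   OUT={a*f}
  B4:   IN={a*f}   OUT={a*f}
  B5:   IN={a*f}   OUT={a*f, c-b}
  B6:   IN={}   OUT={}

Merge at B3: IN[B3] = OUT[B2] = {a*f}
Applying B3's transfer function to that IN value gives OUT[B3] (row B3 above).

Answer: {a*f}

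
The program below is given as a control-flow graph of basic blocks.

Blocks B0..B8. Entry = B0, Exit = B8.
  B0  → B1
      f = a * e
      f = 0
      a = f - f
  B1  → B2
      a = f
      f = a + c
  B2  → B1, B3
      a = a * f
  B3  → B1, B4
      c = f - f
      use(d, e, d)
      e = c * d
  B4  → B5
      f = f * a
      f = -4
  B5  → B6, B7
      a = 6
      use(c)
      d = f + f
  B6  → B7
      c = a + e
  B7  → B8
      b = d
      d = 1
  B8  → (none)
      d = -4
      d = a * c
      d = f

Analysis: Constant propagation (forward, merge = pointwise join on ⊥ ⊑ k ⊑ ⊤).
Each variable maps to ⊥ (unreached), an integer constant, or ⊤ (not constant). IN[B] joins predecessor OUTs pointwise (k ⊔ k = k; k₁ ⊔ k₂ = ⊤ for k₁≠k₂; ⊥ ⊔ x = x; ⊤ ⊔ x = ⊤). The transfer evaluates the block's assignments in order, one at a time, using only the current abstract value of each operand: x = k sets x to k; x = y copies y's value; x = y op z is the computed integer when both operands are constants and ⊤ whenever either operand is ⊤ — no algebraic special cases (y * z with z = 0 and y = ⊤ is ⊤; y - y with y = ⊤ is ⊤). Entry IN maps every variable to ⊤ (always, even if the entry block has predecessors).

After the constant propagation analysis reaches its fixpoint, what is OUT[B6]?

Fixpoint table:
  B0:  IN=(all ⊤)  OUT={a:0, f:0; rest ⊤}
  B1:  IN=(all ⊤)  OUT=(all ⊤)
  B2:  IN=(all ⊤)  OUT=(all ⊤)
  B3:  IN=(all ⊤)  OUT=(all ⊤)
  B4:  IN=(all ⊤)  OUT={f:-4; rest ⊤}
  B5:  IN={f:-4; rest ⊤}  OUT={a:6, d:-8, f:-4; rest ⊤}
  B6:  IN={a:6, d:-8, f:-4; rest ⊤}  OUT={a:6, d:-8, f:-4; rest ⊤}
  B7:  IN={a:6, d:-8, f:-4; rest ⊤}  OUT={a:6, b:-8, d:1, f:-4; rest ⊤}
  B8:  IN={a:6, b:-8, d:1, f:-4; rest ⊤}  OUT={a:6, b:-8, d:-4, f:-4; rest ⊤}

Merge at B6: IN[B6] = OUT[B5] = {a: 6, b: ⊤, c: ⊤, d: -8, e: ⊤, f: -4}
Applying B6's transfer function to that IN value gives OUT[B6] (row B6 above).

Answer: {a: 6, b: ⊤, c: ⊤, d: -8, e: ⊤, f: -4}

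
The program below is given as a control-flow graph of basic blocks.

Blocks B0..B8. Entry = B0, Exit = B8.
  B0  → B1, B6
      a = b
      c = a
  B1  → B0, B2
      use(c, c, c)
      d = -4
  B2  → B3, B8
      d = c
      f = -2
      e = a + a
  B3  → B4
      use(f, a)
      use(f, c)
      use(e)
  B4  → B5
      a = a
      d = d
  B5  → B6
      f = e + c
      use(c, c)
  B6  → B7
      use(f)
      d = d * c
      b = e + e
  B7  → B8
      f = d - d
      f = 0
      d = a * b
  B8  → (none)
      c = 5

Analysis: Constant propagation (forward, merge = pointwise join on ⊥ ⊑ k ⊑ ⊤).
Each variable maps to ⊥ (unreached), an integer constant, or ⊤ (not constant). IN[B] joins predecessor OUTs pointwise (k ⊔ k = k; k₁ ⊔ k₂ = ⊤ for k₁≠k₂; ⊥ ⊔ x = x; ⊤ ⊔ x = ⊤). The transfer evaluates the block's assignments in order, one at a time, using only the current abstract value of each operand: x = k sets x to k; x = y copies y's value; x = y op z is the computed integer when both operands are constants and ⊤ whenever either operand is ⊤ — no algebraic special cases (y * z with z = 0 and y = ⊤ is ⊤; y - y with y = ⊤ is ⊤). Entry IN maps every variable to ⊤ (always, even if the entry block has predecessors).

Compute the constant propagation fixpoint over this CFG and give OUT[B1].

Converged values:
  B0:  IN=(all ⊤)  OUT=(all ⊤)
  B1:  IN=(all ⊤)  OUT={d:-4; rest ⊤}
  B2:  IN={d:-4; rest ⊤}  OUT={f:-2; rest ⊤}
  B3:  IN={f:-2; rest ⊤}  OUT={f:-2; rest ⊤}
  B4:  IN={f:-2; rest ⊤}  OUT={f:-2; rest ⊤}
  B5:  IN={f:-2; rest ⊤}  OUT=(all ⊤)
  B6:  IN=(all ⊤)  OUT=(all ⊤)
  B7:  IN=(all ⊤)  OUT={f:0; rest ⊤}
  B8:  IN=(all ⊤)  OUT={c:5; rest ⊤}

Merge at B1: IN[B1] = OUT[B0] = {a: ⊤, b: ⊤, c: ⊤, d: ⊤, e: ⊤, f: ⊤}
Applying B1's transfer function to that IN value gives OUT[B1] (row B1 above).

Answer: {a: ⊤, b: ⊤, c: ⊤, d: -4, e: ⊤, f: ⊤}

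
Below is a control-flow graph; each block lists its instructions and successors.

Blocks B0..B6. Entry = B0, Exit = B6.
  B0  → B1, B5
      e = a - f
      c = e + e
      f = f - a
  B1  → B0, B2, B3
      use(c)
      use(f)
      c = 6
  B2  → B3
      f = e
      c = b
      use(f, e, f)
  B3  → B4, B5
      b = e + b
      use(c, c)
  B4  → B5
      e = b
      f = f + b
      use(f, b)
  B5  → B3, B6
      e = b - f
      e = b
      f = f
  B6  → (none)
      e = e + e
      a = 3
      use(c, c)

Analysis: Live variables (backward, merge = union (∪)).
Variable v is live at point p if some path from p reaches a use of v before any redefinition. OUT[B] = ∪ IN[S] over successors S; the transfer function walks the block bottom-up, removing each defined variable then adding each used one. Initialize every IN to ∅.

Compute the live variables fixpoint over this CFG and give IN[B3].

Answer: {b, c, e, f}

Working:
Per-block solution:
  B0:  IN={a, b, f}  OUT={a, b, c, e, f}
  B1:  IN={a, b, c, e, f}  OUT={a, b, c, e, f}
  B2:  IN={b, e}  OUT={b, c, e, f}
  B3:  IN={b, c, e, f}  OUT={b, c, f}
  B4:  IN={b, c, f}  OUT={b, c, f}
  B5:  IN={b, c, f}  OUT={b, c, e, f}
  B6:  IN={c, e}  OUT={}

Merge at B3: OUT[B3] = IN[B4] ⊔ IN[B5] = {b, c, f}
Applying B3's transfer function to that OUT value gives IN[B3] (row B3 above).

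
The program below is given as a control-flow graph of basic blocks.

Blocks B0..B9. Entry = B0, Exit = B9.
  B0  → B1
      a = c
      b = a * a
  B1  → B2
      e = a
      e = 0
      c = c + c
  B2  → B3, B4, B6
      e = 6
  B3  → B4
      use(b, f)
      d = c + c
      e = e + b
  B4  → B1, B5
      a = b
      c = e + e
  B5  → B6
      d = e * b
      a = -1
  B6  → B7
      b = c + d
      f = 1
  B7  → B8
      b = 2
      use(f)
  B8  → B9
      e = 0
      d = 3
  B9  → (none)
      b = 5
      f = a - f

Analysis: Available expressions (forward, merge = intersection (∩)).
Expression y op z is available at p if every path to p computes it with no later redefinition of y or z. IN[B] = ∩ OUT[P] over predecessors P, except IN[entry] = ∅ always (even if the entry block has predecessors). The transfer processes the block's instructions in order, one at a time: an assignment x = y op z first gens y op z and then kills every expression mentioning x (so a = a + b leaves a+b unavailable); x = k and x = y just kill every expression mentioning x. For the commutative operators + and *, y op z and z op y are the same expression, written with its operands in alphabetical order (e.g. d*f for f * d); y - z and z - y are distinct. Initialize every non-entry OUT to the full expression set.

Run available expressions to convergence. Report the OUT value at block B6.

Answer: {c+d}

Working:
Converged values:
  B0:   IN={}   OUT={a*a}
  B1:   IN={}   OUT={}
  B2:   IN={}   OUT={}
  B3:   IN={}   OUT={c+c}
  B4:   IN={}   OUT={e+e}
  B5:   IN={e+e}   OUT={b*e, e+e}
  B6:   IN={}   OUT={c+d}
  B7:   IN={c+d}   OUT={c+d}
  B8:   IN={c+d}   OUT={}
  B9:   IN={}   OUT={}

Merge at B6: IN[B6] = OUT[B2] ∩ OUT[B5] = {}
Applying B6's transfer function to that IN value gives OUT[B6] (row B6 above).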